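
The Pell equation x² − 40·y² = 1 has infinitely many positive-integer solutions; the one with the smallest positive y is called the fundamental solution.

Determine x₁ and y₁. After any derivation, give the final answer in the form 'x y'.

19 3

[6; 3,12] for √40; ℓ=2 ⇒ convergent index 1
i=0: a=6 ⇒ p=6, q=1
i=1: a=3 ⇒ p=19, q=3
fundamental: x₁=19, y₁=3  (since 361 − 40·9 = 1)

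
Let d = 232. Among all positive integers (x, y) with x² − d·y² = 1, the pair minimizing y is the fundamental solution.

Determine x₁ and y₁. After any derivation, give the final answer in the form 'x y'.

19603 1287

d=232: √d = [15; 4,3,7,3,4,30] (ℓ=6, even), read p_5/q_5
step 0: (15, 1)  from 15·(1,0) + (0,1)
step 1: (61, 4)  from 4·(15,1) + (1,0)
step 2: (198, 13)  from 3·(61,4) + (15,1)
step 3: (1447, 95)  from 7·(198,13) + (61,4)
step 4: (4539, 298)  from 3·(1447,95) + (198,13)
step 5: (19603, 1287)  from 4·(4539,298) + (1447,95)
fundamental: x₁=19603, y₁=1287  (since 384277609 − 232·1656369 = 1)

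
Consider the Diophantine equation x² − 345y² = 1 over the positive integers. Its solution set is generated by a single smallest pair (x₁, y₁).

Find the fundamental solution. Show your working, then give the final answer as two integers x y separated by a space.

[18; 1,1,2,1,6,1,2,1,1,36] for √345; ℓ=10 ⇒ convergent index 9
i=0: a=18 ⇒ p=18, q=1
i=1: a=1 ⇒ p=19, q=1
i=2: a=1 ⇒ p=37, q=2
…
i=5: a=6 ⇒ p=873, q=47
i=6: a=1 ⇒ p=1003, q=54
…
i=8: a=1 ⇒ p=3882, q=209
i=9: a=1 ⇒ p=6761, q=364
fundamental: x₁=6761, y₁=364  (since 45711121 − 345·132496 = 1)

6761 364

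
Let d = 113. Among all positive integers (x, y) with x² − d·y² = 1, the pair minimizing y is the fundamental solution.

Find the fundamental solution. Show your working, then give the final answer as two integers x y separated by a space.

[10; 1,1,1,2,2,1,1,1,20] for √113; ℓ=9 ⇒ convergent index 17
a_0=10:  p_0=10·1+0=10,  q_0=10·0+1=1
a_1=1:  p_1=1·10+1=11,  q_1=1·1+0=1
a_2=1:  p_2=1·11+10=21,  q_2=1·1+1=2
a_3=1:  p_3=1·21+11=32,  q_3=1·2+1=3
a_4=2:  p_4=2·32+21=85,  q_4=2·3+2=8
a_5=2:  p_5=2·85+32=202,  q_5=2·8+3=19
a_6=1:  p_6=1·202+85=287,  q_6=1·19+8=27
a_7=1:  p_7=1·287+202=489,  q_7=1·27+19=46
…
a_9=20:  p_9=20·776+489=16009,  q_9=20·73+46=1506
a_10=1:  p_10=1·16009+776=16785,  q_10=1·1506+73=1579
a_11=1:  p_11=1·16785+16009=32794,  q_11=1·1579+1506=3085
a_12=1:  p_12=1·32794+16785=49579,  q_12=1·3085+1579=4664
a_13=2:  p_13=2·49579+32794=131952,  q_13=2·4664+3085=12413
a_14=2:  p_14=2·131952+49579=313483,  q_14=2·12413+4664=29490
a_15=1:  p_15=1·313483+131952=445435,  q_15=1·29490+12413=41903
a_16=1:  p_16=1·445435+313483=758918,  q_16=1·41903+29490=71393
a_17=1:  p_17=1·758918+445435=1204353,  q_17=1·71393+41903=113296
fundamental: x₁=1204353, y₁=113296  (since 1450466148609 − 113·12835983616 = 1)

1204353 113296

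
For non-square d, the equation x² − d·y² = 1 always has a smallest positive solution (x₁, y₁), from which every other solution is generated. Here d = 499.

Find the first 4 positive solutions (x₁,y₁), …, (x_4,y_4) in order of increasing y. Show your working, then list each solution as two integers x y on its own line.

√499 → a₀=22, period (2,1,21,1,2,44); ℓ=6 even so k=5
a_0=22:  p_0=22·1+0=22,  q_0=22·0+1=1
…
a_3=21:  p_3=21·67+45=1452,  q_3=21·3+2=65
a_4=1:  p_4=1·1452+67=1519,  q_4=1·65+3=68
a_5=2:  p_5=2·1519+1452=4490,  q_5=2·68+65=201
fundamental: x₁=4490, y₁=201  (since 20160100 − 499·40401 = 1)
k=2:  x_2 = 4490·4490+499·201·201 = 40320199,  y_2 = 4490·201+201·4490 = 1804980
k=3:  x_3 = 4490·40320199+499·201·1804980 = 362075382530,  y_3 = 4490·1804980+201·40320199 = 16208720199
k=4:  x_4 = 4490·362075382530+499·201·16208720199 = 3251436894799201,  y_4 = 4490·16208720199+201·362075382530 = 145554305582040

4490 201
40320199 1804980
362075382530 16208720199
3251436894799201 145554305582040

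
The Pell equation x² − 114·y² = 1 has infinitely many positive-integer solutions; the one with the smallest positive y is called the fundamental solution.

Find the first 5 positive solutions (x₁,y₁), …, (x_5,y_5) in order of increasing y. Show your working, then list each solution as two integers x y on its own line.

1025 96
2101249 196800
4307559425 403439904
8830494720001 827051606400
18102509868442625 1695455389680096

d=114: √d = [10; 1,2,10,2,1,20] (ℓ=6, even), read p_5/q_5
k=0  a_k=10  p_k/q_k = 10/1
…
k=2  a_k=2  p_k/q_k = 32/3
…
k=4  a_k=2  p_k/q_k = 694/65
k=5  a_k=1  p_k/q_k = 1025/96
→ (1025, 96).  Check: 1025²=1050625, 114·96²=1050624, difference 1.
(1025+96√114)^2 = 2101249 + 196800√114
(1025+96√114)^3 = 4307559425 + 403439904√114
(1025+96√114)^4 = 8830494720001 + 827051606400√114
(1025+96√114)^5 = 18102509868442625 + 1695455389680096√114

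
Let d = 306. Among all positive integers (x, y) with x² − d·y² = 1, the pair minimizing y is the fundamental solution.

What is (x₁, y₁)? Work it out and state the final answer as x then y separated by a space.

√306 → a₀=17, period (2,34); ℓ=2 even so k=1
step 0: (17, 1)  from 17·(1,0) + (0,1)
step 1: (35, 2)  from 2·(17,1) + (1,0)
fundamental: x₁=35, y₁=2  (since 1225 − 306·4 = 1)

35 2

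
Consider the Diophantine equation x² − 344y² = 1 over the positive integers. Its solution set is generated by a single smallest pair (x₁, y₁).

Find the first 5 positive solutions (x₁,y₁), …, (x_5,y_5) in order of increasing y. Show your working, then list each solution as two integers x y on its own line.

10405 561
216528049 11674410
4505948689285 242944471539
93768792007492801 5055674441052180
1951328557169976499525 105208584875351394261

d=344: √d = [18; 1,1,4,1,3,1,4,1,1,36] (ℓ=10, even), read p_9/q_9
k=0  a_k=18  p_k/q_k = 18/1
k=1  a_k=1  p_k/q_k = 19/1
k=2  a_k=1  p_k/q_k = 37/2
…
k=4  a_k=1  p_k/q_k = 204/11
k=5  a_k=3  p_k/q_k = 779/42
…
k=8  a_k=1  p_k/q_k = 5694/307
k=9  a_k=1  p_k/q_k = 10405/561
→ (10405, 561).  Check: 10405²=108264025, 344·561²=108264024, difference 1.
n=2: (10405,561)∘(10405,561) = (10405·10405+344·561·561, 10405·561+561·10405) = (216528049,11674410)
n=3: (216528049,11674410)∘(10405,561) = (10405·216528049+344·561·11674410, 10405·11674410+561·216528049) = (4505948689285,242944471539)
n=4: (4505948689285,242944471539)∘(10405,561) = (10405·4505948689285+344·561·242944471539, 10405·242944471539+561·4505948689285) = (93768792007492801,5055674441052180)
n=5: (93768792007492801,5055674441052180)∘(10405,561) = (10405·93768792007492801+344·561·5055674441052180, 10405·5055674441052180+561·93768792007492801) = (1951328557169976499525,105208584875351394261)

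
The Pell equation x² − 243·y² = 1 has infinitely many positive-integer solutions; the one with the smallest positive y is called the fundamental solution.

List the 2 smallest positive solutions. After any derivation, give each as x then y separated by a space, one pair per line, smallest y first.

√243 = [15; 1,1,2,3,15,3,2,1,1,30, …], period ℓ=10 (even) → k=9
i=0: a=15 ⇒ p=15, q=1
i=1: a=1 ⇒ p=16, q=1
…
i=8: a=1 ⇒ p=41325, q=2651
i=9: a=1 ⇒ p=70226, q=4505
→ (70226, 4505).  Check: 70226²=4931691076, 243·4505²=4931691075, difference 1.
(x_2, y_2) = (70226·70226 + 243·4505·4505, 70226·4505 + 4505·70226) = (9863382151, 632736260)

70226 4505
9863382151 632736260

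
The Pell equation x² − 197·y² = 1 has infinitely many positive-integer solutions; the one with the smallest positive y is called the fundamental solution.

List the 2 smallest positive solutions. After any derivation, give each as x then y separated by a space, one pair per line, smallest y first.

393 28
308897 22008

√197 → a₀=14, period (28); ℓ=1 odd so k=1
step 0: (14, 1)  from 14·(1,0) + (0,1)
step 1: (393, 28)  from 28·(14,1) + (1,0)
→ (393, 28).  Check: 393²=154449, 197·28²=154448, difference 1.
(393+28√197)^2 = 308897 + 22008√197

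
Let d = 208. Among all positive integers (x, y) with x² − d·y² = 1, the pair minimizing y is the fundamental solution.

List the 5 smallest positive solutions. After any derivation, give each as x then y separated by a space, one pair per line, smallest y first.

d=208: √d = [14; 2,2,1,2,2,28] (ℓ=6, even), read p_5/q_5
a_0=14:  p_0=14·1+0=14,  q_0=14·0+1=1
a_1=2:  p_1=2·14+1=29,  q_1=2·1+0=2
…
a_4=2:  p_4=2·101+72=274,  q_4=2·7+5=19
a_5=2:  p_5=2·274+101=649,  q_5=2·19+7=45
(x₁, y₁) = (649, 45);  649² − 208·45² = 1 ✓
(x_2, y_2) = (649·649 + 208·45·45, 649·45 + 45·649) = (842401, 58410)
(x_3, y_3) = (649·842401 + 208·45·58410, 649·58410 + 45·842401) = (1093435849, 75816135)
(x_4, y_4) = (649·1093435849 + 208·45·75816135, 649·75816135 + 45·1093435849) = (1419278889601, 98409284820)
(x_5, y_5) = (649·1419278889601 + 208·45·98409284820, 649·98409284820 + 45·1419278889601) = (1842222905266249, 127735175880225)

649 45
842401 58410
1093435849 75816135
1419278889601 98409284820
1842222905266249 127735175880225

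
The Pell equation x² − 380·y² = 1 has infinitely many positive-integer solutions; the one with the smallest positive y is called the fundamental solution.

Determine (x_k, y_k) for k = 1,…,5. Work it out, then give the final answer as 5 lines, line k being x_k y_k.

√380 = [19; 2,38, …], period ℓ=2 (even) → k=1
a_0=19:  p_0=19·1+0=19,  q_0=19·0+1=1
a_1=2:  p_1=2·19+1=39,  q_1=2·1+0=2
fundamental: x₁=39, y₁=2  (since 1521 − 380·4 = 1)
(39+2√380)^2 = 3041 + 156√380
(39+2√380)^3 = 237159 + 12166√380
(39+2√380)^4 = 18495361 + 948792√380
(39+2√380)^5 = 1442400999 + 73993610√380

39 2
3041 156
237159 12166
18495361 948792
1442400999 73993610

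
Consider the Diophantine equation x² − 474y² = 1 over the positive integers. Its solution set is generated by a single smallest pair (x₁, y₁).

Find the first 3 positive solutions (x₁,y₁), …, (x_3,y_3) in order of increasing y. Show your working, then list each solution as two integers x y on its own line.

193549 8890
74922430801 3441301220
29002323118011949 1332120819650670

√474 = [21; 1,3,2,1,1,…,3,1,42, …], period ℓ=14 (even) → k=13
k=0  a_k=21  p_k/q_k = 21/1
…
k=2  a_k=3  p_k/q_k = 87/4
…
k=4  a_k=1  p_k/q_k = 283/13
k=5  a_k=1  p_k/q_k = 479/22
…
k=7  a_k=6  p_k/q_k = 5051/232
k=8  a_k=1  p_k/q_k = 5813/267
k=9  a_k=1  p_k/q_k = 10864/499
k=10  a_k=1  p_k/q_k = 16677/766
k=11  a_k=2  p_k/q_k = 44218/2031
k=12  a_k=3  p_k/q_k = 149331/6859
k=13  a_k=1  p_k/q_k = 193549/8890
fundamental: x₁=193549, y₁=8890  (since 37461215401 − 474·79032100 = 1)
(x_2, y_2) = (193549·193549 + 474·8890·8890, 193549·8890 + 8890·193549) = (74922430801, 3441301220)
(x_3, y_3) = (193549·74922430801 + 474·8890·3441301220, 193549·3441301220 + 8890·74922430801) = (29002323118011949, 1332120819650670)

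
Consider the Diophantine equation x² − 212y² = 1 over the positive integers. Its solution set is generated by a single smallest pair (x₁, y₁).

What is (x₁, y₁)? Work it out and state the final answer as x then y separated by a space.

√212 = [14; 1,1,3,1,1,…,1,1,28, …], period ℓ=14 (even) → k=13
i=0: a=14 ⇒ p=14, q=1
…
i=4: a=1 ⇒ p=131, q=9
i=5: a=1 ⇒ p=233, q=16
…
i=11: a=3 ⇒ p=29135, q=2001
i=12: a=1 ⇒ p=37114, q=2549
i=13: a=1 ⇒ p=66249, q=4550
fundamental: x₁=66249, y₁=4550  (since 4388930001 − 212·20702500 = 1)

66249 4550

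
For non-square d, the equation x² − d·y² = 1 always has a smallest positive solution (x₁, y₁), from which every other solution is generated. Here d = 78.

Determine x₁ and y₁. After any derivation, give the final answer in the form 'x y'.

d=78: √d = [8; 1,4,1,16] (ℓ=4, even), read p_3/q_3
k=0  a_k=8  p_k/q_k = 8/1
…
k=2  a_k=4  p_k/q_k = 44/5
k=3  a_k=1  p_k/q_k = 53/6
→ (53, 6).  Check: 53²=2809, 78·6²=2808, difference 1.

53 6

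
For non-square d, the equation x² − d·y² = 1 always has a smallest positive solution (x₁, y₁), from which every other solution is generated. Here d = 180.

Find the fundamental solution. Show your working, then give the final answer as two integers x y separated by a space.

[13; 2,2,2,26] for √180; ℓ=4 ⇒ convergent index 3
i=0: a=13 ⇒ p=13, q=1
…
i=2: a=2 ⇒ p=67, q=5
i=3: a=2 ⇒ p=161, q=12
→ (161, 12).  Check: 161²=25921, 180·12²=25920, difference 1.

161 12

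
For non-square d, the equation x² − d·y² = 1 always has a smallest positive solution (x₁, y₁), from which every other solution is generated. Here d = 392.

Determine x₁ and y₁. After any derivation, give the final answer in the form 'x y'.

99 5

√392 = [19; 1,3,1,38, …], period ℓ=4 (even) → k=3
i=0: a=19 ⇒ p=19, q=1
…
i=2: a=3 ⇒ p=79, q=4
i=3: a=1 ⇒ p=99, q=5
→ (99, 5).  Check: 99²=9801, 392·5²=9800, difference 1.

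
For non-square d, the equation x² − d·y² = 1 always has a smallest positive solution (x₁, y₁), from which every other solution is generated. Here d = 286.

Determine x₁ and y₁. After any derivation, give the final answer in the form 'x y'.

[16; 1,10,3,3,2,3,3,10,1,32] for √286; ℓ=10 ⇒ convergent index 9
i=0: a=16 ⇒ p=16, q=1
…
i=4: a=3 ⇒ p=1911, q=113
i=5: a=2 ⇒ p=4397, q=260
…
i=8: a=10 ⇒ p=512132, q=30283
i=9: a=1 ⇒ p=561835, q=33222
fundamental: x₁=561835, y₁=33222  (since 315658567225 − 286·1103701284 = 1)

561835 33222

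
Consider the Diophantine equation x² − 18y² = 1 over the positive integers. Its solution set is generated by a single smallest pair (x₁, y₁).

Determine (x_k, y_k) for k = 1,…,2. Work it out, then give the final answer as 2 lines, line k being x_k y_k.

17 4
577 136

[4; 4,8] for √18; ℓ=2 ⇒ convergent index 1
k=0  a_k=4  p_k/q_k = 4/1
k=1  a_k=4  p_k/q_k = 17/4
fundamental: x₁=17, y₁=4  (since 289 − 18·16 = 1)
k=2:  x_2 = 17·17+18·4·4 = 577,  y_2 = 17·4+4·17 = 136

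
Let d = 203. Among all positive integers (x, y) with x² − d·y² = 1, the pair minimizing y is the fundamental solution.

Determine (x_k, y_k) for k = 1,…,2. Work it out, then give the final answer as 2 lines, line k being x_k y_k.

[14; 4,28] for √203; ℓ=2 ⇒ convergent index 1
i=0: a=14 ⇒ p=14, q=1
i=1: a=4 ⇒ p=57, q=4
(x₁, y₁) = (57, 4);  57² − 203·4² = 1 ✓
(57+4√203)^2 = 6497 + 456√203

57 4
6497 456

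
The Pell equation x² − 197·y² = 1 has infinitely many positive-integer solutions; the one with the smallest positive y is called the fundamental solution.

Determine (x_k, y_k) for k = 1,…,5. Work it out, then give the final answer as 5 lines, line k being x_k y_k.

d=197: √d = [14; 28] (ℓ=1, odd), read p_1/q_1
a_0=14:  p_0=14·1+0=14,  q_0=14·0+1=1
a_1=28:  p_1=28·14+1=393,  q_1=28·1+0=28
→ (393, 28).  Check: 393²=154449, 197·28²=154448, difference 1.
n=2: (393,28)∘(393,28) = (393·393+197·28·28, 393·28+28·393) = (308897,22008)
n=3: (308897,22008)∘(393,28) = (393·308897+197·28·22008, 393·22008+28·308897) = (242792649,17298260)
n=4: (242792649,17298260)∘(393,28) = (393·242792649+197·28·17298260, 393·17298260+28·242792649) = (190834713217,13596410352)
n=5: (190834713217,13596410352)∘(393,28) = (393·190834713217+197·28·13596410352, 393·13596410352+28·190834713217) = (149995841795913,10686761238412)

393 28
308897 22008
242792649 17298260
190834713217 13596410352
149995841795913 10686761238412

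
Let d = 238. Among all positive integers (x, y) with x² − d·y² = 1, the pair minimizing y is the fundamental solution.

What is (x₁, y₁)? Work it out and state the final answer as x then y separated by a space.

[15; 2,2,1,14,1,2,2,30] for √238; ℓ=8 ⇒ convergent index 7
step 0: (15, 1)  from 15·(1,0) + (0,1)
…
step 2: (77, 5)  from 2·(31,2) + (15,1)
step 3: (108, 7)  from 1·(77,5) + (31,2)
step 4: (1589, 103)  from 14·(108,7) + (77,5)
…
step 6: (4983, 323)  from 2·(1697,110) + (1589,103)
step 7: (11663, 756)  from 2·(4983,323) + (1697,110)
→ (11663, 756).  Check: 11663²=136025569, 238·756²=136025568, difference 1.

11663 756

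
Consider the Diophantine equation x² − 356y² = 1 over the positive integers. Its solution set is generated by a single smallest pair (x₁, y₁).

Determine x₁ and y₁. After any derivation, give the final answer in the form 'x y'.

500001 26500

√356 → a₀=18, period (1,6,1,1,2,…,6,1,36); ℓ=14 even so k=13
k=0  a_k=18  p_k/q_k = 18/1
…
k=2  a_k=6  p_k/q_k = 132/7
k=3  a_k=1  p_k/q_k = 151/8
k=4  a_k=1  p_k/q_k = 283/15
…
k=7  a_k=8  p_k/q_k = 8717/462
k=8  a_k=1  p_k/q_k = 9717/515
k=9  a_k=2  p_k/q_k = 28151/1492
k=10  a_k=1  p_k/q_k = 37868/2007
k=11  a_k=1  p_k/q_k = 66019/3499
k=12  a_k=6  p_k/q_k = 433982/23001
k=13  a_k=1  p_k/q_k = 500001/26500
→ (500001, 26500).  Check: 500001²=250001000001, 356·26500²=250001000000, difference 1.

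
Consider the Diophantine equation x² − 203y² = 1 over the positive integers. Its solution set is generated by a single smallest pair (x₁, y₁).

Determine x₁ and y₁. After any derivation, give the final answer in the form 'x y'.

57 4

[14; 4,28] for √203; ℓ=2 ⇒ convergent index 1
i=0: a=14 ⇒ p=14, q=1
i=1: a=4 ⇒ p=57, q=4
fundamental: x₁=57, y₁=4  (since 3249 − 203·16 = 1)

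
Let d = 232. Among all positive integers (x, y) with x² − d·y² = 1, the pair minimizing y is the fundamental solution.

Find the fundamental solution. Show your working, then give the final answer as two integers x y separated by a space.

[15; 4,3,7,3,4,30] for √232; ℓ=6 ⇒ convergent index 5
step 0: (15, 1)  from 15·(1,0) + (0,1)
step 1: (61, 4)  from 4·(15,1) + (1,0)
…
step 3: (1447, 95)  from 7·(198,13) + (61,4)
step 4: (4539, 298)  from 3·(1447,95) + (198,13)
step 5: (19603, 1287)  from 4·(4539,298) + (1447,95)
(x₁, y₁) = (19603, 1287);  19603² − 232·1287² = 1 ✓

19603 1287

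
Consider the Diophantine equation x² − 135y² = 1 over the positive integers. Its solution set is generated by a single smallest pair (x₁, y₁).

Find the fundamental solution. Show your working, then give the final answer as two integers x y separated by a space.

244 21

√135 → a₀=11, period (1,1,1,1,1,1,1,22); ℓ=8 even so k=7
k=0  a_k=11  p_k/q_k = 11/1
k=1  a_k=1  p_k/q_k = 12/1
k=2  a_k=1  p_k/q_k = 23/2
k=3  a_k=1  p_k/q_k = 35/3
k=4  a_k=1  p_k/q_k = 58/5
k=5  a_k=1  p_k/q_k = 93/8
k=6  a_k=1  p_k/q_k = 151/13
k=7  a_k=1  p_k/q_k = 244/21
→ (244, 21).  Check: 244²=59536, 135·21²=59535, difference 1.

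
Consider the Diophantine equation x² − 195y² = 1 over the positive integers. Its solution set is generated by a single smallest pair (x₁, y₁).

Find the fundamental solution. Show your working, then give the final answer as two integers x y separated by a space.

14 1

√195 → a₀=13, period (1,26); ℓ=2 even so k=1
a_0=13:  p_0=13·1+0=13,  q_0=13·0+1=1
a_1=1:  p_1=1·13+1=14,  q_1=1·1+0=1
→ (14, 1).  Check: 14²=196, 195·1²=195, difference 1.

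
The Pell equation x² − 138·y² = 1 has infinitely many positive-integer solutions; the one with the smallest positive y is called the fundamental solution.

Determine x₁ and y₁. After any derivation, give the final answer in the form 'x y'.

√138 = [11; 1,2,1,22, …], period ℓ=4 (even) → k=3
i=0: a=11 ⇒ p=11, q=1
…
i=2: a=2 ⇒ p=35, q=3
i=3: a=1 ⇒ p=47, q=4
fundamental: x₁=47, y₁=4  (since 2209 − 138·16 = 1)

47 4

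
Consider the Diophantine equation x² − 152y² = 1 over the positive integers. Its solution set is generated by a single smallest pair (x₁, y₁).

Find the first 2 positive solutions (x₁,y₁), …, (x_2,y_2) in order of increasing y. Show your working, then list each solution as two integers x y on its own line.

37 3
2737 222

√152 → a₀=12, period (3,24); ℓ=2 even so k=1
a_0=12:  p_0=12·1+0=12,  q_0=12·0+1=1
a_1=3:  p_1=3·12+1=37,  q_1=3·1+0=3
(x₁, y₁) = (37, 3);  37² − 152·3² = 1 ✓
k=2:  x_2 = 37·37+152·3·3 = 2737,  y_2 = 37·3+3·37 = 222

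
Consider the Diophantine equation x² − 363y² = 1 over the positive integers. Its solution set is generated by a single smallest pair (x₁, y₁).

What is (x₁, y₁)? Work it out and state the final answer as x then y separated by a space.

362 19

d=363: √d = [19; 19,38] (ℓ=2, even), read p_1/q_1
k=0  a_k=19  p_k/q_k = 19/1
k=1  a_k=19  p_k/q_k = 362/19
→ (362, 19).  Check: 362²=131044, 363·19²=131043, difference 1.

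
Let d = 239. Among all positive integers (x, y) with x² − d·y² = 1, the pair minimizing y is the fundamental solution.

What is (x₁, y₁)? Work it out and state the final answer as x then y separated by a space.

[15; 2,5,1,2,4,15,4,2,1,5,2,30] for √239; ℓ=12 ⇒ convergent index 11
step 0: (15, 1)  from 15·(1,0) + (0,1)
…
step 2: (170, 11)  from 5·(31,2) + (15,1)
step 3: (201, 13)  from 1·(170,11) + (31,2)
…
step 6: (37907, 2452)  from 15·(2489,161) + (572,37)
step 7: (154117, 9969)  from 4·(37907,2452) + (2489,161)
step 8: (346141, 22390)  from 2·(154117,9969) + (37907,2452)
…
step 10: (2847431, 184185)  from 5·(500258,32359) + (346141,22390)
step 11: (6195120, 400729)  from 2·(2847431,184185) + (500258,32359)
fundamental: x₁=6195120, y₁=400729  (since 38379511814400 − 239·160583731441 = 1)

6195120 400729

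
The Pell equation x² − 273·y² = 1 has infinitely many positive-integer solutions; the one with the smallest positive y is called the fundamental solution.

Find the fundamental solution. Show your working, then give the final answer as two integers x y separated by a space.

727 44

√273 = [16; 1,1,10,1,1,32, …], period ℓ=6 (even) → k=5
i=0: a=16 ⇒ p=16, q=1
…
i=4: a=1 ⇒ p=380, q=23
i=5: a=1 ⇒ p=727, q=44
fundamental: x₁=727, y₁=44  (since 528529 − 273·1936 = 1)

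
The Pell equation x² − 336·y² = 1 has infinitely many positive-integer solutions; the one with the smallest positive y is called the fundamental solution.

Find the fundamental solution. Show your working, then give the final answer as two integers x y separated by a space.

55 3

√336 = [18; 3,36, …], period ℓ=2 (even) → k=1
i=0: a=18 ⇒ p=18, q=1
i=1: a=3 ⇒ p=55, q=3
→ (55, 3).  Check: 55²=3025, 336·3²=3024, difference 1.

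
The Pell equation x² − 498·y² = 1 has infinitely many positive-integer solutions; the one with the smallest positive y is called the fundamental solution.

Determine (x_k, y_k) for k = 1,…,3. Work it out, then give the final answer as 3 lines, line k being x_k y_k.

179777 8056
64639539457 2896567024
23241404969742401 1041472259739240

√498 = [22; 3,6,22,6,3,44, …], period ℓ=6 (even) → k=5
a_0=22:  p_0=22·1+0=22,  q_0=22·0+1=1
…
a_3=22:  p_3=22·424+67=9395,  q_3=22·19+3=421
a_4=6:  p_4=6·9395+424=56794,  q_4=6·421+19=2545
a_5=3:  p_5=3·56794+9395=179777,  q_5=3·2545+421=8056
fundamental: x₁=179777, y₁=8056  (since 32319769729 − 498·64899136 = 1)
(179777+8056√498)^2 = 64639539457 + 2896567024√498
(179777+8056√498)^3 = 23241404969742401 + 1041472259739240√498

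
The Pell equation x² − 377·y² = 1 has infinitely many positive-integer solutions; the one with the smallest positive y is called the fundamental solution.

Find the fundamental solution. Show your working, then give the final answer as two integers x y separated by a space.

[19; 2,2,2,38] for √377; ℓ=4 ⇒ convergent index 3
i=0: a=19 ⇒ p=19, q=1
i=1: a=2 ⇒ p=39, q=2
i=2: a=2 ⇒ p=97, q=5
i=3: a=2 ⇒ p=233, q=12
fundamental: x₁=233, y₁=12  (since 54289 − 377·144 = 1)

233 12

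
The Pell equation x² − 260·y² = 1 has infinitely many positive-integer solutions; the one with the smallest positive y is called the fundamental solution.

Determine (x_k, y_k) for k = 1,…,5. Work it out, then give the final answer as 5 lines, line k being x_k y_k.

129 8
33281 2064
8586369 532504
2215249921 137383968
571525893249 35444531240

[16; 8,32] for √260; ℓ=2 ⇒ convergent index 1
step 0: (16, 1)  from 16·(1,0) + (0,1)
step 1: (129, 8)  from 8·(16,1) + (1,0)
fundamental: x₁=129, y₁=8  (since 16641 − 260·64 = 1)
(129+8√260)^2 = 33281 + 2064√260
(129+8√260)^3 = 8586369 + 532504√260
(129+8√260)^4 = 2215249921 + 137383968√260
(129+8√260)^5 = 571525893249 + 35444531240√260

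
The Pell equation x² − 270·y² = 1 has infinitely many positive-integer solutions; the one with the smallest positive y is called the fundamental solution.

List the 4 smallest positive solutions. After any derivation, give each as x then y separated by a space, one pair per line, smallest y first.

5291 322
55989361 3407404
592479412811 36057148806
6269617090376641 381556745257688

√270 = [16; 2,3,6,3,2,32, …], period ℓ=6 (even) → k=5
i=0: a=16 ⇒ p=16, q=1
…
i=2: a=3 ⇒ p=115, q=7
i=3: a=6 ⇒ p=723, q=44
i=4: a=3 ⇒ p=2284, q=139
i=5: a=2 ⇒ p=5291, q=322
(x₁, y₁) = (5291, 322);  5291² − 270·322² = 1 ✓
(5291+322√270)^2 = 55989361 + 3407404√270
(5291+322√270)^3 = 592479412811 + 36057148806√270
(5291+322√270)^4 = 6269617090376641 + 381556745257688√270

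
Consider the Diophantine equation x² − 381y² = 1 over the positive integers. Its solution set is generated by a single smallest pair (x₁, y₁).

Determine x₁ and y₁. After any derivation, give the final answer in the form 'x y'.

1015 52

d=381: √d = [19; 1,1,12,1,1,38] (ℓ=6, even), read p_5/q_5
k=0  a_k=19  p_k/q_k = 19/1
…
k=2  a_k=1  p_k/q_k = 39/2
k=3  a_k=12  p_k/q_k = 488/25
k=4  a_k=1  p_k/q_k = 527/27
k=5  a_k=1  p_k/q_k = 1015/52
→ (1015, 52).  Check: 1015²=1030225, 381·52²=1030224, difference 1.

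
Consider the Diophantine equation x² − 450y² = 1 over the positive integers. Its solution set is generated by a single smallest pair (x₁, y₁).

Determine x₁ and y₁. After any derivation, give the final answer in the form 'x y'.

√450 = [21; 4,1,2,4,2,1,4,42, …], period ℓ=8 (even) → k=7
i=0: a=21 ⇒ p=21, q=1
i=1: a=4 ⇒ p=85, q=4
i=2: a=1 ⇒ p=106, q=5
…
i=6: a=1 ⇒ p=4179, q=197
i=7: a=4 ⇒ p=19601, q=924
(x₁, y₁) = (19601, 924);  19601² − 450·924² = 1 ✓

19601 924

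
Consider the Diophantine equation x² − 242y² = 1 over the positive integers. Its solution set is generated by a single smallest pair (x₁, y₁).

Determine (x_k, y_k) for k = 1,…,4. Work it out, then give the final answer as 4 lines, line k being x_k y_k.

√242 → a₀=15, period (1,1,3,1,14,1,3,1,1,30); ℓ=10 even so k=9
step 0: (15, 1)  from 15·(1,0) + (0,1)
…
step 6: (2209, 142)  from 1·(2069,133) + (140,9)
…
step 8: (10905, 701)  from 1·(8696,559) + (2209,142)
step 9: (19601, 1260)  from 1·(10905,701) + (8696,559)
fundamental: x₁=19601, y₁=1260  (since 384199201 − 242·1587600 = 1)
n=2: (19601,1260)∘(19601,1260) = (19601·19601+242·1260·1260, 19601·1260+1260·19601) = (768398401,49394520)
n=3: (768398401,49394520)∘(19601,1260) = (19601·768398401+242·1260·49394520, 19601·49394520+1260·768398401) = (30122754096401,1936363971780)
n=4: (30122754096401,1936363971780)∘(19601,1260) = (19601·30122754096401+242·1260·1936363971780, 19601·1936363971780+1260·30122754096401) = (1180872205318713601,75909340372325040)

19601 1260
768398401 49394520
30122754096401 1936363971780
1180872205318713601 75909340372325040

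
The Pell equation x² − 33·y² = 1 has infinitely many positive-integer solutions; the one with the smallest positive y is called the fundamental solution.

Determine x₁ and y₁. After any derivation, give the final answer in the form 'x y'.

23 4

d=33: √d = [5; 1,2,1,10] (ℓ=4, even), read p_3/q_3
a_0=5:  p_0=5·1+0=5,  q_0=5·0+1=1
a_1=1:  p_1=1·5+1=6,  q_1=1·1+0=1
a_2=2:  p_2=2·6+5=17,  q_2=2·1+1=3
a_3=1:  p_3=1·17+6=23,  q_3=1·3+1=4
→ (23, 4).  Check: 23²=529, 33·4²=528, difference 1.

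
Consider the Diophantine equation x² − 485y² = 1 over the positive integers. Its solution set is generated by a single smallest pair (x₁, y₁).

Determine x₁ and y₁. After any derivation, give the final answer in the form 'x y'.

√485 = [22; 44, …], period ℓ=1 (odd) → k=1
i=0: a=22 ⇒ p=22, q=1
i=1: a=44 ⇒ p=969, q=44
fundamental: x₁=969, y₁=44  (since 938961 − 485·1936 = 1)

969 44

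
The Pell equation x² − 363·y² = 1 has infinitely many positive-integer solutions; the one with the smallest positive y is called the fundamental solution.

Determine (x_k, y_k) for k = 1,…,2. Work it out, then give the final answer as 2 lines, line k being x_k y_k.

362 19
262087 13756

√363 → a₀=19, period (19,38); ℓ=2 even so k=1
step 0: (19, 1)  from 19·(1,0) + (0,1)
step 1: (362, 19)  from 19·(19,1) + (1,0)
→ (362, 19).  Check: 362²=131044, 363·19²=131043, difference 1.
k=2:  x_2 = 362·362+363·19·19 = 262087,  y_2 = 362·19+19·362 = 13756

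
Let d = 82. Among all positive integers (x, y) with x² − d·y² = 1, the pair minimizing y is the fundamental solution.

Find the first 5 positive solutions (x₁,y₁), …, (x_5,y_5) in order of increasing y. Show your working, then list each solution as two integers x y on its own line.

163 18
53137 5868
17322499 1912950
5647081537 623615832
1840931258563 203296848282

√82 → a₀=9, period (18); ℓ=1 odd so k=1
a_0=9:  p_0=9·1+0=9,  q_0=9·0+1=1
a_1=18:  p_1=18·9+1=163,  q_1=18·1+0=18
fundamental: x₁=163, y₁=18  (since 26569 − 82·324 = 1)
n=2: (163,18)∘(163,18) = (163·163+82·18·18, 163·18+18·163) = (53137,5868)
n=3: (53137,5868)∘(163,18) = (163·53137+82·18·5868, 163·5868+18·53137) = (17322499,1912950)
n=4: (17322499,1912950)∘(163,18) = (163·17322499+82·18·1912950, 163·1912950+18·17322499) = (5647081537,623615832)
n=5: (5647081537,623615832)∘(163,18) = (163·5647081537+82·18·623615832, 163·623615832+18·5647081537) = (1840931258563,203296848282)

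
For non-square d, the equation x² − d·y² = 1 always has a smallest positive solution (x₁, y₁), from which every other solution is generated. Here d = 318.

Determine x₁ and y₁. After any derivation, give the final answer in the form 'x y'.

107 6

√318 = [17; 1,4,1,34, …], period ℓ=4 (even) → k=3
k=0  a_k=17  p_k/q_k = 17/1
k=1  a_k=1  p_k/q_k = 18/1
k=2  a_k=4  p_k/q_k = 89/5
k=3  a_k=1  p_k/q_k = 107/6
→ (107, 6).  Check: 107²=11449, 318·6²=11448, difference 1.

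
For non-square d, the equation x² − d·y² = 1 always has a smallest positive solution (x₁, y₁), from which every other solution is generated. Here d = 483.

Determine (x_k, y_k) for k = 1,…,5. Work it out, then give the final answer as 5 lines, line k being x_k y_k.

22 1
967 44
42526 1935
1870177 85096
82245262 3742289

√483 → a₀=21, period (1,42); ℓ=2 even so k=1
step 0: (21, 1)  from 21·(1,0) + (0,1)
step 1: (22, 1)  from 1·(21,1) + (1,0)
(x₁, y₁) = (22, 1);  22² − 483·1² = 1 ✓
(22+1√483)^2 = 967 + 44√483
(22+1√483)^3 = 42526 + 1935√483
(22+1√483)^4 = 1870177 + 85096√483
(22+1√483)^5 = 82245262 + 3742289√483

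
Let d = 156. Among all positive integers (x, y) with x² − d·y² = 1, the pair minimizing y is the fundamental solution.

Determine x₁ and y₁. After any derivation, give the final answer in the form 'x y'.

[12; 2,24] for √156; ℓ=2 ⇒ convergent index 1
k=0  a_k=12  p_k/q_k = 12/1
k=1  a_k=2  p_k/q_k = 25/2
fundamental: x₁=25, y₁=2  (since 625 − 156·4 = 1)

25 2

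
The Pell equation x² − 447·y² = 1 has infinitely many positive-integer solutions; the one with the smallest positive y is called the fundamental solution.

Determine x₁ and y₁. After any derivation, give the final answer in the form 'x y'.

148 7

d=447: √d = [21; 7,42] (ℓ=2, even), read p_1/q_1
a_0=21:  p_0=21·1+0=21,  q_0=21·0+1=1
a_1=7:  p_1=7·21+1=148,  q_1=7·1+0=7
→ (148, 7).  Check: 148²=21904, 447·7²=21903, difference 1.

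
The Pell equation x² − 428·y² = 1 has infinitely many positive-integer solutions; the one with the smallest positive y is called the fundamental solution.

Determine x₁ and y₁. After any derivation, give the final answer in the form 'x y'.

√428 → a₀=20, period (1,2,4,1,5,10,5,1,4,2,1,40); ℓ=12 even so k=11
k=0  a_k=20  p_k/q_k = 20/1
…
k=2  a_k=2  p_k/q_k = 62/3
k=3  a_k=4  p_k/q_k = 269/13
k=4  a_k=1  p_k/q_k = 331/16
…
k=8  a_k=1  p_k/q_k = 119350/5769
…
k=10  a_k=2  p_k/q_k = 1273708/61567
k=11  a_k=1  p_k/q_k = 1850887/89466
→ (1850887, 89466).  Check: 1850887²=3425782686769, 428·89466²=3425782686768, difference 1.

1850887 89466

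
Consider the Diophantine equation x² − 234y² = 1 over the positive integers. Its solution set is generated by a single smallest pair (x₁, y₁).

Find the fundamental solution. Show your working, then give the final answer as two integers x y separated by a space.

5201 340

[15; 3,2,1,2,1,2,3,30] for √234; ℓ=8 ⇒ convergent index 7
a_0=15:  p_0=15·1+0=15,  q_0=15·0+1=1
a_1=3:  p_1=3·15+1=46,  q_1=3·1+0=3
a_2=2:  p_2=2·46+15=107,  q_2=2·3+1=7
…
a_4=2:  p_4=2·153+107=413,  q_4=2·10+7=27
a_5=1:  p_5=1·413+153=566,  q_5=1·27+10=37
a_6=2:  p_6=2·566+413=1545,  q_6=2·37+27=101
a_7=3:  p_7=3·1545+566=5201,  q_7=3·101+37=340
fundamental: x₁=5201, y₁=340  (since 27050401 − 234·115600 = 1)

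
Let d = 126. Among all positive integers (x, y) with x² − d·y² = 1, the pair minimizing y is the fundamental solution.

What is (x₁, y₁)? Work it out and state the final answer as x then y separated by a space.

449 40

d=126: √d = [11; 4,2,4,22] (ℓ=4, even), read p_3/q_3
a_0=11:  p_0=11·1+0=11,  q_0=11·0+1=1
a_1=4:  p_1=4·11+1=45,  q_1=4·1+0=4
a_2=2:  p_2=2·45+11=101,  q_2=2·4+1=9
a_3=4:  p_3=4·101+45=449,  q_3=4·9+4=40
fundamental: x₁=449, y₁=40  (since 201601 − 126·1600 = 1)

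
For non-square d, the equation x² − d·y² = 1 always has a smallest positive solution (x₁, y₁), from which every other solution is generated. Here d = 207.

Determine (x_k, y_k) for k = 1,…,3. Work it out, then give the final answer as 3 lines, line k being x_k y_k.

1151 80
2649601 184160
6099380351 423936240

√207 → a₀=14, period (2,1,1,2,1,1,2,28); ℓ=8 even so k=7
a_0=14:  p_0=14·1+0=14,  q_0=14·0+1=1
…
a_5=1:  p_5=1·187+72=259,  q_5=1·13+5=18
a_6=1:  p_6=1·259+187=446,  q_6=1·18+13=31
a_7=2:  p_7=2·446+259=1151,  q_7=2·31+18=80
→ (1151, 80).  Check: 1151²=1324801, 207·80²=1324800, difference 1.
k=2:  x_2 = 1151·1151+207·80·80 = 2649601,  y_2 = 1151·80+80·1151 = 184160
k=3:  x_3 = 1151·2649601+207·80·184160 = 6099380351,  y_3 = 1151·184160+80·2649601 = 423936240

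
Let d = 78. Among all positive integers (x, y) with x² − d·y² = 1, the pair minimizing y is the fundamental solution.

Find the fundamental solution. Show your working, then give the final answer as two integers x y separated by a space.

53 6

[8; 1,4,1,16] for √78; ℓ=4 ⇒ convergent index 3
i=0: a=8 ⇒ p=8, q=1
i=1: a=1 ⇒ p=9, q=1
i=2: a=4 ⇒ p=44, q=5
i=3: a=1 ⇒ p=53, q=6
(x₁, y₁) = (53, 6);  53² − 78·6² = 1 ✓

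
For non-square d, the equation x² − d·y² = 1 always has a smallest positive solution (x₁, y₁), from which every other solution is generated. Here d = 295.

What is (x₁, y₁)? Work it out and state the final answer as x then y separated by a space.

√295 = [17; 5,1,2,3,2,6,2,3,2,1,5,34, …], period ℓ=12 (even) → k=11
k=0  a_k=17  p_k/q_k = 17/1
k=1  a_k=5  p_k/q_k = 86/5
k=2  a_k=1  p_k/q_k = 103/6
k=3  a_k=2  p_k/q_k = 292/17
k=4  a_k=3  p_k/q_k = 979/57
…
k=6  a_k=6  p_k/q_k = 14479/843
k=7  a_k=2  p_k/q_k = 31208/1817
k=8  a_k=3  p_k/q_k = 108103/6294
k=9  a_k=2  p_k/q_k = 247414/14405
k=10  a_k=1  p_k/q_k = 355517/20699
k=11  a_k=5  p_k/q_k = 2024999/117900
(x₁, y₁) = (2024999, 117900);  2024999² − 295·117900² = 1 ✓

2024999 117900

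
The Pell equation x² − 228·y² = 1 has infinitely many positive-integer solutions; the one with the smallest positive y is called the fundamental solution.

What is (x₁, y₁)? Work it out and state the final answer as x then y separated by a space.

√228 = [15; 10,30, …], period ℓ=2 (even) → k=1
step 0: (15, 1)  from 15·(1,0) + (0,1)
step 1: (151, 10)  from 10·(15,1) + (1,0)
(x₁, y₁) = (151, 10);  151² − 228·10² = 1 ✓

151 10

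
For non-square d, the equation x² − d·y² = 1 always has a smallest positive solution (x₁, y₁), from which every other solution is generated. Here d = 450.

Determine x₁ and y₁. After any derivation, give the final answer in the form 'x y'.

[21; 4,1,2,4,2,1,4,42] for √450; ℓ=8 ⇒ convergent index 7
k=0  a_k=21  p_k/q_k = 21/1
k=1  a_k=4  p_k/q_k = 85/4
k=2  a_k=1  p_k/q_k = 106/5
…
k=6  a_k=1  p_k/q_k = 4179/197
k=7  a_k=4  p_k/q_k = 19601/924
→ (19601, 924).  Check: 19601²=384199201, 450·924²=384199200, difference 1.

19601 924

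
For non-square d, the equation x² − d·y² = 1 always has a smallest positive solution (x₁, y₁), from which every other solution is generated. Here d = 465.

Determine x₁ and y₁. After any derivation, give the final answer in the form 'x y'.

15871 736

[21; 1,1,3,2,2,2,3,1,1,42] for √465; ℓ=10 ⇒ convergent index 9
a_0=21:  p_0=21·1+0=21,  q_0=21·0+1=1
…
a_5=2:  p_5=2·345+151=841,  q_5=2·16+7=39
…
a_7=3:  p_7=3·2027+841=6922,  q_7=3·94+39=321
a_8=1:  p_8=1·6922+2027=8949,  q_8=1·321+94=415
a_9=1:  p_9=1·8949+6922=15871,  q_9=1·415+321=736
→ (15871, 736).  Check: 15871²=251888641, 465·736²=251888640, difference 1.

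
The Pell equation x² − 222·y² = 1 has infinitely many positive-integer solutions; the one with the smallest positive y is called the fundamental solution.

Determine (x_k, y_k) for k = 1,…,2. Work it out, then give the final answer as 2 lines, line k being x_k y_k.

149 10
44401 2980

√222 = [14; 1,8,1,28, …], period ℓ=4 (even) → k=3
k=0  a_k=14  p_k/q_k = 14/1
k=1  a_k=1  p_k/q_k = 15/1
k=2  a_k=8  p_k/q_k = 134/9
k=3  a_k=1  p_k/q_k = 149/10
→ (149, 10).  Check: 149²=22201, 222·10²=22200, difference 1.
(149+10√222)^2 = 44401 + 2980√222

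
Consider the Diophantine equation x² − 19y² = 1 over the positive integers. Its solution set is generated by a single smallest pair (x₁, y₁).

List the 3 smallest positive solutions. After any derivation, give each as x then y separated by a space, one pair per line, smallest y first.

170 39
57799 13260
19651490 4508361

[4; 2,1,3,1,2,8] for √19; ℓ=6 ⇒ convergent index 5
step 0: (4, 1)  from 4·(1,0) + (0,1)
…
step 2: (13, 3)  from 1·(9,2) + (4,1)
step 3: (48, 11)  from 3·(13,3) + (9,2)
step 4: (61, 14)  from 1·(48,11) + (13,3)
step 5: (170, 39)  from 2·(61,14) + (48,11)
(x₁, y₁) = (170, 39);  170² − 19·39² = 1 ✓
(170+39√19)^2 = 57799 + 13260√19
(170+39√19)^3 = 19651490 + 4508361√19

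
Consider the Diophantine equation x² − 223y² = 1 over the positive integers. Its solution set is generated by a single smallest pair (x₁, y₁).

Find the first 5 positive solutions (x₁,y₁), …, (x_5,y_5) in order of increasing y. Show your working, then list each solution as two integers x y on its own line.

√223 → a₀=14, period (1,13,1,28); ℓ=4 even so k=3
step 0: (14, 1)  from 14·(1,0) + (0,1)
step 1: (15, 1)  from 1·(14,1) + (1,0)
step 2: (209, 14)  from 13·(15,1) + (14,1)
step 3: (224, 15)  from 1·(209,14) + (15,1)
→ (224, 15).  Check: 224²=50176, 223·15²=50175, difference 1.
(224+15√223)^2 = 100351 + 6720√223
(224+15√223)^3 = 44957024 + 3010545√223
(224+15√223)^4 = 20140646401 + 1348717440√223
(224+15√223)^5 = 9022964630624 + 604222402575√223

224 15
100351 6720
44957024 3010545
20140646401 1348717440
9022964630624 604222402575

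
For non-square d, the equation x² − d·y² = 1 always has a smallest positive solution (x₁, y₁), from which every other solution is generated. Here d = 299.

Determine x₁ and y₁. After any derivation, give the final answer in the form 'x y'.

415 24

√299 → a₀=17, period (3,2,3,34); ℓ=4 even so k=3
k=0  a_k=17  p_k/q_k = 17/1
…
k=2  a_k=2  p_k/q_k = 121/7
k=3  a_k=3  p_k/q_k = 415/24
fundamental: x₁=415, y₁=24  (since 172225 − 299·576 = 1)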